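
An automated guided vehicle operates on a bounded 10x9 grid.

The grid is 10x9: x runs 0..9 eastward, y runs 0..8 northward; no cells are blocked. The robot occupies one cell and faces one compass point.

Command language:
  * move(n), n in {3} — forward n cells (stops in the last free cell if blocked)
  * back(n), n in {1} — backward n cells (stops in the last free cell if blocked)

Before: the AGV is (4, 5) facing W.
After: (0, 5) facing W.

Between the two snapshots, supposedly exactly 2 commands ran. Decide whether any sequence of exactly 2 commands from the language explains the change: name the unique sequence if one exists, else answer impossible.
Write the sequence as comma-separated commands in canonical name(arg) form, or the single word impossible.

move(3), move(3)

key: the second move(3) runs into the grid edge before its full distance
from: (4, 5) facing W
1. move(3) → (1, 5) facing W
2. move(3) → (0, 5) facing W
uniquely the one of 4 2-step routes that fits.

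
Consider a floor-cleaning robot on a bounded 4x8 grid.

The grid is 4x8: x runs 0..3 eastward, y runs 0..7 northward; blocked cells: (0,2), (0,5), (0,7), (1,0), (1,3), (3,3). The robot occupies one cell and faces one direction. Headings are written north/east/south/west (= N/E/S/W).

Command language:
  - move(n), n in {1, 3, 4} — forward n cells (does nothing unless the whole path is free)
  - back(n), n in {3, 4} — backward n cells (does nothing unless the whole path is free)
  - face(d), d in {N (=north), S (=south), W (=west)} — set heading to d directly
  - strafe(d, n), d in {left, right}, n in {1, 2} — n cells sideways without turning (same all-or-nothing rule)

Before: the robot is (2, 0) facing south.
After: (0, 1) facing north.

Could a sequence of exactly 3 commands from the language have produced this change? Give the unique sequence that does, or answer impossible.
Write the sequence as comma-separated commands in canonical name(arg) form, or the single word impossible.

key: cell and facing (now N) both changed — the 3 commands mix motion and turning
t0: (2, 0) facing south
[1] after face(N): (2, 0) facing north
[2] after move(1): (2, 1) facing north
[3] after strafe(left, 2): (0, 1) facing north
uniquely the one of 1728 3-step routes that fits.

face(N), move(1), strafe(left, 2)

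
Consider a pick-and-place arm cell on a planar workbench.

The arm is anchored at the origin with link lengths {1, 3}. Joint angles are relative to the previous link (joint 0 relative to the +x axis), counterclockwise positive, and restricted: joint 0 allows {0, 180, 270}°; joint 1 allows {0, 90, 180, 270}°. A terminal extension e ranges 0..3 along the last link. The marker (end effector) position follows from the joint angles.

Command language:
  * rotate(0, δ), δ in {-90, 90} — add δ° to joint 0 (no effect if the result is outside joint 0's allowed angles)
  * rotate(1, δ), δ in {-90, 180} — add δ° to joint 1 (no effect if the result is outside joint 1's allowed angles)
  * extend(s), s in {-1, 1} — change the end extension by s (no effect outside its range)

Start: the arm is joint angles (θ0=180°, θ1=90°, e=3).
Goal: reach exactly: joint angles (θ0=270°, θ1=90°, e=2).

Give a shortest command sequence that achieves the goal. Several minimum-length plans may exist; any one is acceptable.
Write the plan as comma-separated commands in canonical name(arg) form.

begin: joint angles (θ0=180°, θ1=90°, e=3)
t=1 extend(-1) ⇒ joint angles (θ0=180°, θ1=90°, e=2)
t=2 rotate(0, 90) ⇒ joint angles (θ0=270°, θ1=90°, e=2)
no 1-step plan works, so 2 is optimal.

extend(-1), rotate(0, 90)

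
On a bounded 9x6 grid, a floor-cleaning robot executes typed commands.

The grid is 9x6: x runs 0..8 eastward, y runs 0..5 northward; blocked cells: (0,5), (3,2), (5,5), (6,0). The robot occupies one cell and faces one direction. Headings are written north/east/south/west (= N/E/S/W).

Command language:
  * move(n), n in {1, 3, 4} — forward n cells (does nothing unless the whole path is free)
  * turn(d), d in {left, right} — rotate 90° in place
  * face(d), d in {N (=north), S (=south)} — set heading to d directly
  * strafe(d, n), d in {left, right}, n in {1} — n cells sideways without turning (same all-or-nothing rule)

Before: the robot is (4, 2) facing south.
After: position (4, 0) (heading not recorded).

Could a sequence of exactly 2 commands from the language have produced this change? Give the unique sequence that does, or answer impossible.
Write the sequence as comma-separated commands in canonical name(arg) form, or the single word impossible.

move(1), move(1)

begin: (4, 2) facing south
1. move(1) → (4, 1) facing south
2. move(1) → (4, 0) facing south
no other 2-command option fits: unique.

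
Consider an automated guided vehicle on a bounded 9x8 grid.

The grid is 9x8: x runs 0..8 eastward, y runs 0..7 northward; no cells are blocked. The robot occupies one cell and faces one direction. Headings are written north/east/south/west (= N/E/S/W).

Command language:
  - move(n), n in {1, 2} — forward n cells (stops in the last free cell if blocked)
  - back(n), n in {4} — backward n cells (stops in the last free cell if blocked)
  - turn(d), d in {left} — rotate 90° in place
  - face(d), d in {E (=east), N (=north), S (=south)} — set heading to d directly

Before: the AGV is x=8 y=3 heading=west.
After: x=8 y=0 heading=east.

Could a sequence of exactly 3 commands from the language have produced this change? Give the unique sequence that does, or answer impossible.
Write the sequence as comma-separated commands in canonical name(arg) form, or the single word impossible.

face(N), back(4), face(E)

key: position moved to (8,0) AND the heading swung to E — translation plus rotation needed
start: x=8 y=3 heading=west
t=1 face(N) ⇒ x=8 y=3 heading=north
t=2 back(4) ⇒ x=8 y=0 heading=north
t=3 face(E) ⇒ x=8 y=0 heading=east
no other 3-command option fits: unique.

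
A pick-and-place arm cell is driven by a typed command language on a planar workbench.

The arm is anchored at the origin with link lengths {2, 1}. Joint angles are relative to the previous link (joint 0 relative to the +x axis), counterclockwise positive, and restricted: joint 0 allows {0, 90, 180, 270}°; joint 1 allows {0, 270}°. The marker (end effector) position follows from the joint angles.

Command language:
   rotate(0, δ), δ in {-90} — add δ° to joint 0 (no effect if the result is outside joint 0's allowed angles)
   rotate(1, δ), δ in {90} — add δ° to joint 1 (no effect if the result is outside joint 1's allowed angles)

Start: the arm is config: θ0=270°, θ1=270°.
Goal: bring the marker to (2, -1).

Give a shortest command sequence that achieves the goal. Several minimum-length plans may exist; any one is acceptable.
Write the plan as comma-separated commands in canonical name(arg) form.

initial: config: θ0=270°, θ1=270°
1. rotate(0, -90) → config: θ0=180°, θ1=270°
2. rotate(0, -90) → config: θ0=90°, θ1=270°
3. rotate(0, -90) → config: θ0=0°, θ1=270°
nothing shorter than 3 reaches the goal.

rotate(0, -90), rotate(0, -90), rotate(0, -90)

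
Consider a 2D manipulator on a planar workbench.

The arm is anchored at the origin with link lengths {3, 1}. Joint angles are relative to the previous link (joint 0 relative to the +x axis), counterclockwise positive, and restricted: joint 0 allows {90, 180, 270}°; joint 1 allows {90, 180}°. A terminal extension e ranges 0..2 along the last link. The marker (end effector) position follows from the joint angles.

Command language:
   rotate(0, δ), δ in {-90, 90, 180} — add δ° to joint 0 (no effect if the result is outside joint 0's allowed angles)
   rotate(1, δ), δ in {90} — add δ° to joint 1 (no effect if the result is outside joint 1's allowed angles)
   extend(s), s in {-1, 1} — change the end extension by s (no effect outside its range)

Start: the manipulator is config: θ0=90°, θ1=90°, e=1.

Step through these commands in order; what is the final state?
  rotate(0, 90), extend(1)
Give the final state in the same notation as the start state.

begin: config: θ0=90°, θ1=90°, e=1
[1] after rotate(0, 90): config: θ0=180°, θ1=90°, e=1
[2] after extend(1): config: θ0=180°, θ1=90°, e=2

config: θ0=180°, θ1=90°, e=2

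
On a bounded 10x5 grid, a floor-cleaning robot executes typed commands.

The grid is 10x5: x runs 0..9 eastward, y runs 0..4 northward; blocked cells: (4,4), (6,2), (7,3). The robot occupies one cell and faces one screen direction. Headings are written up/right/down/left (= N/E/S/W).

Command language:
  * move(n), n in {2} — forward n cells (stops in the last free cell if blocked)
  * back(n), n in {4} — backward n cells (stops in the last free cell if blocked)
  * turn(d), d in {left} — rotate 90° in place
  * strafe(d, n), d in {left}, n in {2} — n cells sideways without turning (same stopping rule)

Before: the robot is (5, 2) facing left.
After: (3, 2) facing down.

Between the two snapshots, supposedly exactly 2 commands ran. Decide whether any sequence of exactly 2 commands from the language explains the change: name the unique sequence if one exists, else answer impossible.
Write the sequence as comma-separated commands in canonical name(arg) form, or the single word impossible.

key: running turn(left) before move(2) would end elsewhere — order is forced
t0: (5, 2) facing left
[1] after move(2): (3, 2) facing left
[2] after turn(left): (3, 2) facing down
no rival 2-sequence matches.

move(2), turn(left)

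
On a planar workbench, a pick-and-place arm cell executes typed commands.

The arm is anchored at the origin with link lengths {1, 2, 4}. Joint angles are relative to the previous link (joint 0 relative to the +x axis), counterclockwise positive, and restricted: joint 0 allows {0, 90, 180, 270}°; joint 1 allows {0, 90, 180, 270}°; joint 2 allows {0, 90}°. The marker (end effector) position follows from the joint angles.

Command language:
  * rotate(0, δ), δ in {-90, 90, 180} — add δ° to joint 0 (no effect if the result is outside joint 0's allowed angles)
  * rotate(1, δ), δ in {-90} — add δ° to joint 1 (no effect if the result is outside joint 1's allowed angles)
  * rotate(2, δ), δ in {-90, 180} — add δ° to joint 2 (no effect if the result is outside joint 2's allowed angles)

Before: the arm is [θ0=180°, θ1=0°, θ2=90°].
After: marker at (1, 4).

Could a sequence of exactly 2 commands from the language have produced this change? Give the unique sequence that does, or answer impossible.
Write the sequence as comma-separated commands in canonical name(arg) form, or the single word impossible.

begin: [θ0=180°, θ1=0°, θ2=90°]
step 1 (rotate(1, -90)): [θ0=180°, θ1=270°, θ2=90°]
step 2 (rotate(1, -90)): [θ0=180°, θ1=180°, θ2=90°]
all 36 alternatives checked — unique.

rotate(1, -90), rotate(1, -90)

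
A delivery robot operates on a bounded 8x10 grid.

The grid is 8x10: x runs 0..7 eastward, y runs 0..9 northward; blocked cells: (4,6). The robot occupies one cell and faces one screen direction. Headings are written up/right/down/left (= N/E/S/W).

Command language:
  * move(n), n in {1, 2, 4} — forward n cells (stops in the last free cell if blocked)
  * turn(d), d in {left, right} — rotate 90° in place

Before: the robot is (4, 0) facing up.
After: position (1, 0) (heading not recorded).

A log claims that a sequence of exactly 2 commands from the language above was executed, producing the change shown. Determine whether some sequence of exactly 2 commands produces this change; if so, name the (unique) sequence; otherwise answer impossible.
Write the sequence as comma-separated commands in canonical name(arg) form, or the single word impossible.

no 2-step route produces this change.

impossible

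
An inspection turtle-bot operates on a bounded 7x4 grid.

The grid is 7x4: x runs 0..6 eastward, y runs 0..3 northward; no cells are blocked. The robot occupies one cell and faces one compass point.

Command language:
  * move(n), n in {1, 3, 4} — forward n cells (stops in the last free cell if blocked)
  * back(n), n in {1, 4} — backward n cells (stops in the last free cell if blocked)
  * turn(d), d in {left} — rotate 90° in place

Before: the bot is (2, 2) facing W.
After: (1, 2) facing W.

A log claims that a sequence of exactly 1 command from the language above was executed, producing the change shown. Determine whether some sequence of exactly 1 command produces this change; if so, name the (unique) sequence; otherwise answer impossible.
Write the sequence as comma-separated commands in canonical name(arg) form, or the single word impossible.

move(1)

key: still facing W — the one step turns nothing
start: (2, 2) facing W
t=1 move(1) ⇒ (1, 2) facing W
all 6 alternatives checked — unique.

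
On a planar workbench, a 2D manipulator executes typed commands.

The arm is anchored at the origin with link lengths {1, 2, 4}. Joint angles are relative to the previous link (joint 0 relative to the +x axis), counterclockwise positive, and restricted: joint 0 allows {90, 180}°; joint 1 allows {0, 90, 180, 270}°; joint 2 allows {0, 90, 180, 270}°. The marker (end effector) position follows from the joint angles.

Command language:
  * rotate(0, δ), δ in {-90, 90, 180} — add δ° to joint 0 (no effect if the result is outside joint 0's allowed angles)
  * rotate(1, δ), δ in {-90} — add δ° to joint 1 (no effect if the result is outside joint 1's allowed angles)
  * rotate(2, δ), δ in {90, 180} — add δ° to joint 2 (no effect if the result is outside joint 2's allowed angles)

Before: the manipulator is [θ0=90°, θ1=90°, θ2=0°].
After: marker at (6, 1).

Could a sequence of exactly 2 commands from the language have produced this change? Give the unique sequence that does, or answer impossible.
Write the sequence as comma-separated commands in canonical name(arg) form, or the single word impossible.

start: [θ0=90°, θ1=90°, θ2=0°]
step 1 (rotate(1, -90)): [θ0=90°, θ1=0°, θ2=0°]
step 2 (rotate(1, -90)): [θ0=90°, θ1=270°, θ2=0°]
uniquely the one of 36 2-step routes that fits.

rotate(1, -90), rotate(1, -90)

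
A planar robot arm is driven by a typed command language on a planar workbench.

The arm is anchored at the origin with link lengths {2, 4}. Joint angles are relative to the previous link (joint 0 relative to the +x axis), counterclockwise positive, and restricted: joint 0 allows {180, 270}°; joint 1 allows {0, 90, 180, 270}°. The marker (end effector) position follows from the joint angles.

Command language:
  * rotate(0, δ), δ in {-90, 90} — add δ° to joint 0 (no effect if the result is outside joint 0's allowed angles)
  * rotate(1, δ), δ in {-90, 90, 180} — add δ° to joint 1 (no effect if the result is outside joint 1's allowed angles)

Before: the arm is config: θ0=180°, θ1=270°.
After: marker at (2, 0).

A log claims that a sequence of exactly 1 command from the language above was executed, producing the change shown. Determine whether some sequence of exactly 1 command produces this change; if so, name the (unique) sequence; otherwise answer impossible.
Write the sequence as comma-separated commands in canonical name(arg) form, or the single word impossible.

from: config: θ0=180°, θ1=270°
[1] after rotate(1, -90): config: θ0=180°, θ1=180°
no rival 1-sequence matches.

rotate(1, -90)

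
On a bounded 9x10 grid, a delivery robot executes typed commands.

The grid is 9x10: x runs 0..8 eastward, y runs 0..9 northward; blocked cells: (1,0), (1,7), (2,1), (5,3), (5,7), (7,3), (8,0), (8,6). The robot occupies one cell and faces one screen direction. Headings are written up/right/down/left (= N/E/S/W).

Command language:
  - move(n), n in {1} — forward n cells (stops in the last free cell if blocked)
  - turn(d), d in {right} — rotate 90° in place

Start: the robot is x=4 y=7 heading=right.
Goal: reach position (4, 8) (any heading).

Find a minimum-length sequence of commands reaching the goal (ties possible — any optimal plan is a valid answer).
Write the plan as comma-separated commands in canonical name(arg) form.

from: x=4 y=7 heading=right
step 1 (turn(right)): x=4 y=7 heading=down
step 2 (turn(right)): x=4 y=7 heading=left
step 3 (turn(right)): x=4 y=7 heading=up
step 4 (move(1)): x=4 y=8 heading=up
no 3-step plan works, so 4 is optimal.

turn(right), turn(right), turn(right), move(1)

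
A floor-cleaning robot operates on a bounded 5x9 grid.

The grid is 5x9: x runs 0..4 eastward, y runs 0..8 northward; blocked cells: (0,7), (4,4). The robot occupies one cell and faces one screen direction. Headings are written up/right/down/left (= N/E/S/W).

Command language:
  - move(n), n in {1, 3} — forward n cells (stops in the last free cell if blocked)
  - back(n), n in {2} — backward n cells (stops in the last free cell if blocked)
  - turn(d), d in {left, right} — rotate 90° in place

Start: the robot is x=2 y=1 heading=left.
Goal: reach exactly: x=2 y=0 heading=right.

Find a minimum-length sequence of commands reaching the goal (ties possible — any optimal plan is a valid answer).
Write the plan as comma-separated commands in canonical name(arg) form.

turn(left), move(3), turn(left)

initial: x=2 y=1 heading=left
t=1 turn(left) ⇒ x=2 y=1 heading=down
t=2 move(3) ⇒ x=2 y=0 heading=down
t=3 turn(left) ⇒ x=2 y=0 heading=right
minimal: 3 command(s), checked below 3.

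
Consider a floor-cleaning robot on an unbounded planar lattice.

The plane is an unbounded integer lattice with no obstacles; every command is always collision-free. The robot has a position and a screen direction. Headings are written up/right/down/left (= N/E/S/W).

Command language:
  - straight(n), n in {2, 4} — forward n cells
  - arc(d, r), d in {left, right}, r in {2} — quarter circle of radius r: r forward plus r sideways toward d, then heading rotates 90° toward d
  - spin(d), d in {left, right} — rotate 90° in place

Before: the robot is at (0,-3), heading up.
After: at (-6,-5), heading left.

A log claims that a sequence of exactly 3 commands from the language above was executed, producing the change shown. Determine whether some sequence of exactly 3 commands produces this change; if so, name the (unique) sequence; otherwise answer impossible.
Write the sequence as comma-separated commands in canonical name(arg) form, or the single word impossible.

key: order matters: swapping arc(left, 2) and arc(right, 2) lands elsewhere
start: at (0,-3), heading up
t=1 arc(left, 2) ⇒ at (-2,-1), heading left
t=2 arc(left, 2) ⇒ at (-4,-3), heading down
t=3 arc(right, 2) ⇒ at (-6,-5), heading left
no other 3-command option fits: unique.

arc(left, 2), arc(left, 2), arc(right, 2)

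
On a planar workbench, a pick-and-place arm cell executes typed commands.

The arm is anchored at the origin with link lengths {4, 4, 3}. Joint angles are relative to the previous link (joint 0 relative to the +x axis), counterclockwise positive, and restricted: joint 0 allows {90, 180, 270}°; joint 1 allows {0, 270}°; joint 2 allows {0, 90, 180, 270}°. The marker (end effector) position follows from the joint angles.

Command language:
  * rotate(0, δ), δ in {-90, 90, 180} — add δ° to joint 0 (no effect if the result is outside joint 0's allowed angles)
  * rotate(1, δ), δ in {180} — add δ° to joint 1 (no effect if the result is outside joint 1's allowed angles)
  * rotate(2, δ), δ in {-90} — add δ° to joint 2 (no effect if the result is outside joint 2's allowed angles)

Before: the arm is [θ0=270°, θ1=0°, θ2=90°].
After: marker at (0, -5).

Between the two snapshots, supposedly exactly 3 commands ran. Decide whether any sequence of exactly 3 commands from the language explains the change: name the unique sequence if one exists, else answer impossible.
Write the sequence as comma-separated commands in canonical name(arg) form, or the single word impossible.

rotate(2, -90), rotate(2, -90), rotate(2, -90)

begin: [θ0=270°, θ1=0°, θ2=90°]
step 1 (rotate(2, -90)): [θ0=270°, θ1=0°, θ2=0°]
step 2 (rotate(2, -90)): [θ0=270°, θ1=0°, θ2=270°]
step 3 (rotate(2, -90)): [θ0=270°, θ1=0°, θ2=180°]
uniquely the one of 125 3-step routes that fits.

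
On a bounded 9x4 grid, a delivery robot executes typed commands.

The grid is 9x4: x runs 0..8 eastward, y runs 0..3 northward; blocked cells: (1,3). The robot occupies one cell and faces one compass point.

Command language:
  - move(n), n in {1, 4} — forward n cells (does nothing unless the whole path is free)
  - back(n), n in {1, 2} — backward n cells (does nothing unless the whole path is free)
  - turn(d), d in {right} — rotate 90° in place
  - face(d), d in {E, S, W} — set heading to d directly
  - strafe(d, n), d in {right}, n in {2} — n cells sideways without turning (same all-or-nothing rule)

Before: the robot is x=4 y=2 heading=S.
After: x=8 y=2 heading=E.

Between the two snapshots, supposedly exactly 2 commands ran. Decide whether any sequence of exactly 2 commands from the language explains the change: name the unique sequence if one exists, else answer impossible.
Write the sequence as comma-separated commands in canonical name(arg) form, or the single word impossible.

face(E), move(4)

key: running move(4) before face(E) would end elsewhere — order is forced
initial: x=4 y=2 heading=S
t=1 face(E) ⇒ x=4 y=2 heading=E
t=2 move(4) ⇒ x=8 y=2 heading=E
no rival 2-sequence matches.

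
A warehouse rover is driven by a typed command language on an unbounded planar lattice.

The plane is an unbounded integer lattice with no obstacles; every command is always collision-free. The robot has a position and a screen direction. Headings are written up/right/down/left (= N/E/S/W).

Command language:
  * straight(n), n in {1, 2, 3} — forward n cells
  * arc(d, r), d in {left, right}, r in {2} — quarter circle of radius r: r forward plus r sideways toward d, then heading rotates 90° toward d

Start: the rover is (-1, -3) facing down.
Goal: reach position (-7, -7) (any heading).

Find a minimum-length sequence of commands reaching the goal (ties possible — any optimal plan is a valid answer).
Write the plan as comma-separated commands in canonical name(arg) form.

start: (-1, -3) facing down
t=1 arc(right, 2) ⇒ (-3, -5) facing left
t=2 straight(2) ⇒ (-5, -5) facing left
t=3 arc(left, 2) ⇒ (-7, -7) facing down
shorter routes all fall short; 3 is best.

arc(right, 2), straight(2), arc(left, 2)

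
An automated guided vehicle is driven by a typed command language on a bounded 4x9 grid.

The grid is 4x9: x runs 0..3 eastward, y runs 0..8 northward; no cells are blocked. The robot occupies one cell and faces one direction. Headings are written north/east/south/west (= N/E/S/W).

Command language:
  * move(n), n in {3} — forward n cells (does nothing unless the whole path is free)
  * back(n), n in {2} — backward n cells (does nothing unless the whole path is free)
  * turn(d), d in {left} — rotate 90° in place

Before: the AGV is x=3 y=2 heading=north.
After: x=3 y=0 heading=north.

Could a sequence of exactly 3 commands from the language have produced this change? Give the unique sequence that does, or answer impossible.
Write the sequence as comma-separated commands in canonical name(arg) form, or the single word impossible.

back(2), back(2), back(2)

key: the second back(2) would leave the grid, so it does nothing
start: x=3 y=2 heading=north
t=1 back(2) ⇒ x=3 y=0 heading=north
t=2 back(2) ⇒ x=3 y=0 heading=north
t=3 back(2) ⇒ x=3 y=0 heading=north
no other 3-command option fits: unique.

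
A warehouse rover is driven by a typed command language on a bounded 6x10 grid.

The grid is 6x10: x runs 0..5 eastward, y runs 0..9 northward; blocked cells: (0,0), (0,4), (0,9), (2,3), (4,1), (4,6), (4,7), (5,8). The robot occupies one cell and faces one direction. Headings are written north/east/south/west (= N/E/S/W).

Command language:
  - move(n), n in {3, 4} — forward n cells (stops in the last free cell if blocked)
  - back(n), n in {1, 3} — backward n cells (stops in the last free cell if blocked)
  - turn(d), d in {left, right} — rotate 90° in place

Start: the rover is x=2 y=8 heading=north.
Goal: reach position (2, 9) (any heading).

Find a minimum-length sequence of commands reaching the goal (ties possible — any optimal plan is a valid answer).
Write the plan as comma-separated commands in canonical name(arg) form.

initial: x=2 y=8 heading=north
step 1 (move(3)): x=2 y=9 heading=north
nothing shorter than 1 reaches the goal.

move(3)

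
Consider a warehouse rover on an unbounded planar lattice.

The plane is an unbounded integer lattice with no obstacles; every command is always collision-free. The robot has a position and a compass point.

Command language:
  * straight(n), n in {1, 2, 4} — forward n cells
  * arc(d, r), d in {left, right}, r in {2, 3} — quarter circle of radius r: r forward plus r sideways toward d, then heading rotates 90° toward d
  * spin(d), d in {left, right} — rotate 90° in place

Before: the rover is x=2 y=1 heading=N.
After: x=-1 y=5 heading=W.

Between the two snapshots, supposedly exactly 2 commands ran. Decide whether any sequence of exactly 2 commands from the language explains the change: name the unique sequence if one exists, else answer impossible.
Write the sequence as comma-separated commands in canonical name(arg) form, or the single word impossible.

key: running arc(left, 3) before straight(1) would end elsewhere — order is forced
initial: x=2 y=1 heading=N
1. straight(1) → x=2 y=2 heading=N
2. arc(left, 3) → x=-1 y=5 heading=W
all 81 alternatives checked — unique.

straight(1), arc(left, 3)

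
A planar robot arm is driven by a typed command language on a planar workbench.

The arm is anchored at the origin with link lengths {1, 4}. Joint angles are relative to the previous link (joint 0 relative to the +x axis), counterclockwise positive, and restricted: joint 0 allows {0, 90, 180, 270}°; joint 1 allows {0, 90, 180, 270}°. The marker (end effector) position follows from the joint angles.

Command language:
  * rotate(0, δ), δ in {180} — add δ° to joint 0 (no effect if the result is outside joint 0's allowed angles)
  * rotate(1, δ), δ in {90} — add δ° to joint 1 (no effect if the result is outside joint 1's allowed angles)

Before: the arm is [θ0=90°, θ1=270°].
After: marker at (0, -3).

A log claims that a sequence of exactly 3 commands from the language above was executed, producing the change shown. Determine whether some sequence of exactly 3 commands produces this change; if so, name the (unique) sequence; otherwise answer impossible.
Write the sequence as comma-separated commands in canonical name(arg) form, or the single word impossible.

rotate(1, 90), rotate(1, 90), rotate(1, 90)

t0: [θ0=90°, θ1=270°]
step 1 (rotate(1, 90)): [θ0=90°, θ1=0°]
step 2 (rotate(1, 90)): [θ0=90°, θ1=90°]
step 3 (rotate(1, 90)): [θ0=90°, θ1=180°]
uniquely the one of 8 3-step routes that fits.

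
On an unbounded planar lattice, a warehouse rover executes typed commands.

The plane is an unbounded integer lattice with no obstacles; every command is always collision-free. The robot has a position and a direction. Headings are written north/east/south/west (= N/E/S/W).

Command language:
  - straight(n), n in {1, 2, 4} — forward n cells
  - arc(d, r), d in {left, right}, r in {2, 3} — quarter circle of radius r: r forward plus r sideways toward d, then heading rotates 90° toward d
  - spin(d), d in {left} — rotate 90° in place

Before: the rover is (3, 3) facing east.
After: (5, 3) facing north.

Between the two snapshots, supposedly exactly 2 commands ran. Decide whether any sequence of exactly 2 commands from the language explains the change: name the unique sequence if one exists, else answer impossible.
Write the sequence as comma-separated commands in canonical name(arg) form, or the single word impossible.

key: running spin(left) before straight(2) would end elsewhere — order is forced
initial: (3, 3) facing east
step 1 (straight(2)): (5, 3) facing east
step 2 (spin(left)): (5, 3) facing north
no other 2-command option fits: unique.

straight(2), spin(left)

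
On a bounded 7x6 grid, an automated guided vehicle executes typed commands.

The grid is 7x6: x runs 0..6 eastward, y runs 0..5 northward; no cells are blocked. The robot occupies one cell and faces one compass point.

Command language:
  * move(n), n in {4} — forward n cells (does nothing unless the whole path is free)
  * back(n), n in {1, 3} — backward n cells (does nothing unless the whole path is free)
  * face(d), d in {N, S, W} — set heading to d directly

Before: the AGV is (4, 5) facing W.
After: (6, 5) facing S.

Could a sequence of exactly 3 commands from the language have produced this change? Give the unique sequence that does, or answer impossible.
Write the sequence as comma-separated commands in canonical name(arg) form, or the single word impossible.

back(1), back(1), face(S)

key: position moved to (6,5) AND the heading swung to S — translation plus rotation needed
start: (4, 5) facing W
step 1 (back(1)): (5, 5) facing W
step 2 (back(1)): (6, 5) facing W
step 3 (face(S)): (6, 5) facing S
all 216 alternatives checked — unique.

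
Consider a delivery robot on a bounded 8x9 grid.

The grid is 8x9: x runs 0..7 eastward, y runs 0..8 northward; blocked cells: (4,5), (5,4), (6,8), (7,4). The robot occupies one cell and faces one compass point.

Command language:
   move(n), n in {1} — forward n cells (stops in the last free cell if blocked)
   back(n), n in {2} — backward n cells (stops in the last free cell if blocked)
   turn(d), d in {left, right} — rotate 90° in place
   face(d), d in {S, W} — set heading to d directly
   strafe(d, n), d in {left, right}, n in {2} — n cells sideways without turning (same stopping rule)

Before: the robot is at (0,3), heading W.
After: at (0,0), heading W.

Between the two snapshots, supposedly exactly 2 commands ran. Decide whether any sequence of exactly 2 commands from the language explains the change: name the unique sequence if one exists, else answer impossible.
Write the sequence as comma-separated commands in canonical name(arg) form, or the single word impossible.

key: still facing W at the end — nothing in the sequence rotates
start: at (0,3), heading W
step 1 (strafe(left, 2)): at (0,1), heading W
step 2 (strafe(left, 2)): at (0,0), heading W
uniquely the one of 64 2-step routes that fits.

strafe(left, 2), strafe(left, 2)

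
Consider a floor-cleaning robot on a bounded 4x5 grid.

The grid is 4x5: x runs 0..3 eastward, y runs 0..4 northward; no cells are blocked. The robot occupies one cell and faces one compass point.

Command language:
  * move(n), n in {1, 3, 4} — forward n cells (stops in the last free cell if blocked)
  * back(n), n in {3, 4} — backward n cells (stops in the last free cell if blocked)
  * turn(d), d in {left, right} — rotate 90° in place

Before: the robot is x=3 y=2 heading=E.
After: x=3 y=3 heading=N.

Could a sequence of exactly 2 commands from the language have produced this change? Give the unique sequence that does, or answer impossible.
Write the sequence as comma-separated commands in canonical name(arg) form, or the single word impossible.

turn(left), move(1)

key: cell and facing (now N) both changed — the 2 commands mix motion and turning
initial: x=3 y=2 heading=E
step 1 (turn(left)): x=3 y=2 heading=N
step 2 (move(1)): x=3 y=3 heading=N
uniquely the one of 49 2-step routes that fits.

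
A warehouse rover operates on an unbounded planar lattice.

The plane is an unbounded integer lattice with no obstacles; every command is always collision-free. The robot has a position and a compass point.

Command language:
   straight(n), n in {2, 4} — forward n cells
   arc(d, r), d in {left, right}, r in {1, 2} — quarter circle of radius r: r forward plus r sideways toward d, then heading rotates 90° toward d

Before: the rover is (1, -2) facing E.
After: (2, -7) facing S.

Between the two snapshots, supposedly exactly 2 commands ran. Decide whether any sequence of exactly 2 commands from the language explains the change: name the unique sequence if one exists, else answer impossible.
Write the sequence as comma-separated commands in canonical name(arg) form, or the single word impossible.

key: position moved to (2,-7) AND the heading swung to S — translation plus rotation needed
start: (1, -2) facing E
1. arc(right, 1) → (2, -3) facing S
2. straight(4) → (2, -7) facing S
uniquely the one of 36 2-step routes that fits.

arc(right, 1), straight(4)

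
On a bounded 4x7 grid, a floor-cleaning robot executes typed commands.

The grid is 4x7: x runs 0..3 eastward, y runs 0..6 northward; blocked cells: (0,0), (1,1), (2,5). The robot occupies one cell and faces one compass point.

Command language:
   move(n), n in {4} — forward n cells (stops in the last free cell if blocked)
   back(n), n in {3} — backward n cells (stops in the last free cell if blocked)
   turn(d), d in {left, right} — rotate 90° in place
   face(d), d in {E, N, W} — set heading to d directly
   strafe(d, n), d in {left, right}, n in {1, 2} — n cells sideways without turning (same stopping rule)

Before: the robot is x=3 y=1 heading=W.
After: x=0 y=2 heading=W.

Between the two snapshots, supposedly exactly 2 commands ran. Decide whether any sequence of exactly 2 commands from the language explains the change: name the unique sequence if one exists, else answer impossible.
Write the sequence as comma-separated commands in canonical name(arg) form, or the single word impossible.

strafe(right, 1), move(4)

key: still facing W at the end — nothing in the sequence rotates
initial: x=3 y=1 heading=W
step 1 (strafe(right, 1)): x=3 y=2 heading=W
step 2 (move(4)): x=0 y=2 heading=W
no rival 2-sequence matches.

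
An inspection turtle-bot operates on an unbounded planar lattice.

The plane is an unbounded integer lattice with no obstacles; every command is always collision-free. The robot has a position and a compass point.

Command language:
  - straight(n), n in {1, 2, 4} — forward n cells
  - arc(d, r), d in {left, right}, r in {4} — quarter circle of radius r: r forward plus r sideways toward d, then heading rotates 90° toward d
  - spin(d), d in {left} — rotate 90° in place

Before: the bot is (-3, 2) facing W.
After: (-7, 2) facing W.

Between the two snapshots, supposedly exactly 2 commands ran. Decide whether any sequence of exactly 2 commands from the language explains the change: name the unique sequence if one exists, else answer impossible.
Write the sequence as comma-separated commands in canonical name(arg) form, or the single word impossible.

straight(2), straight(2)

key: still facing W at the end — nothing in the sequence rotates
begin: (-3, 2) facing W
1. straight(2) → (-5, 2) facing W
2. straight(2) → (-7, 2) facing W
no other 2-command option fits: unique.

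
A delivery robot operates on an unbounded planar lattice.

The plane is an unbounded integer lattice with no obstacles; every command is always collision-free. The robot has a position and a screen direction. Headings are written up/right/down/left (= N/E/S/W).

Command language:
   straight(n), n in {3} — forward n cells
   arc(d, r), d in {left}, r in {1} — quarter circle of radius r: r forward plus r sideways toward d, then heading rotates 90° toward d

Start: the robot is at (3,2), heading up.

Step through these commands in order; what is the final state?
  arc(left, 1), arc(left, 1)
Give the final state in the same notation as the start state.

at (1,2), heading down

begin: at (3,2), heading up
step 1 (arc(left, 1)): at (2,3), heading left
step 2 (arc(left, 1)): at (1,2), heading down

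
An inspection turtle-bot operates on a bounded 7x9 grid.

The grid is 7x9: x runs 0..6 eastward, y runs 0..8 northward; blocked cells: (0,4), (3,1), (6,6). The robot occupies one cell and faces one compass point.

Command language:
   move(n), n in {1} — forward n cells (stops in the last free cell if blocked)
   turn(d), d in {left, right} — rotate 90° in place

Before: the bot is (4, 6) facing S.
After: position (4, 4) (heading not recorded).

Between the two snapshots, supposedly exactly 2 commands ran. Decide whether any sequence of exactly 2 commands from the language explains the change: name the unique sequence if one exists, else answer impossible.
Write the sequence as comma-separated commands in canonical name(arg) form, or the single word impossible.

move(1), move(1)

start: (4, 6) facing S
[1] after move(1): (4, 5) facing S
[2] after move(1): (4, 4) facing S
no rival 2-sequence matches.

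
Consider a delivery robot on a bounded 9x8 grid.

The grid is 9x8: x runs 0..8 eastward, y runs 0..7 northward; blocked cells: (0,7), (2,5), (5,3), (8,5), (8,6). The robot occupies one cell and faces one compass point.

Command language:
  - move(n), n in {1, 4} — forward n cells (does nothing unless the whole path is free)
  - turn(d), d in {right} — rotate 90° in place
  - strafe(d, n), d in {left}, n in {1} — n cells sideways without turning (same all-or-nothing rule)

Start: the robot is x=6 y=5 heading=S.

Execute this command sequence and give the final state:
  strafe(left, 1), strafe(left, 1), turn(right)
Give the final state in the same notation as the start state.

begin: x=6 y=5 heading=S
t=1 strafe(left, 1) ⇒ x=7 y=5 heading=S
t=2 strafe(left, 1) ⇒ x=7 y=5 heading=S
t=3 turn(right) ⇒ x=7 y=5 heading=W

x=7 y=5 heading=W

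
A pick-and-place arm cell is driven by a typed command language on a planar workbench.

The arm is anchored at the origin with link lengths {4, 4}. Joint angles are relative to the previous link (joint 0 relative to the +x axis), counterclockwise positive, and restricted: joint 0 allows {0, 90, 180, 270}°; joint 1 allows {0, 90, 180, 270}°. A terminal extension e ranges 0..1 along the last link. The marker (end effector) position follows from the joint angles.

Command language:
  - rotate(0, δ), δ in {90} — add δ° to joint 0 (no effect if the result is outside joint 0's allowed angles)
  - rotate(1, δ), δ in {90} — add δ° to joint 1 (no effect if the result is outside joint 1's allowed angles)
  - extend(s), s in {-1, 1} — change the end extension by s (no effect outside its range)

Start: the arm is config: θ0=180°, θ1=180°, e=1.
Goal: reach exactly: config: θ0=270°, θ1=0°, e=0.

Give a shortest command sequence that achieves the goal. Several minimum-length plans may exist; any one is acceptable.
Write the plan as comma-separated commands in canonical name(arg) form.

from: config: θ0=180°, θ1=180°, e=1
1. rotate(1, 90) → config: θ0=180°, θ1=270°, e=1
2. rotate(1, 90) → config: θ0=180°, θ1=0°, e=1
3. rotate(0, 90) → config: θ0=270°, θ1=0°, e=1
4. extend(-1) → config: θ0=270°, θ1=0°, e=0
minimal: 4 command(s), checked below 4.

rotate(1, 90), rotate(1, 90), rotate(0, 90), extend(-1)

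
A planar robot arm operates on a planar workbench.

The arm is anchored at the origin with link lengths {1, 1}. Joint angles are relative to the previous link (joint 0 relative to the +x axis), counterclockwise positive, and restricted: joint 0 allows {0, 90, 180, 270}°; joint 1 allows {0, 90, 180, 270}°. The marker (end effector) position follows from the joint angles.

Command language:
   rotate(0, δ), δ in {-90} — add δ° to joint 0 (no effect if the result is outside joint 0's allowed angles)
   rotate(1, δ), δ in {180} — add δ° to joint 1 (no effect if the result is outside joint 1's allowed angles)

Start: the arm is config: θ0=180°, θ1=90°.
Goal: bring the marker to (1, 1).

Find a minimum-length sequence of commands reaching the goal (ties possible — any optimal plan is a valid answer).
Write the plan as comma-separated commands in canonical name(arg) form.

t0: config: θ0=180°, θ1=90°
[1] after rotate(0, -90): config: θ0=90°, θ1=90°
[2] after rotate(0, -90): config: θ0=0°, θ1=90°
no 1-step plan works, so 2 is optimal.

rotate(0, -90), rotate(0, -90)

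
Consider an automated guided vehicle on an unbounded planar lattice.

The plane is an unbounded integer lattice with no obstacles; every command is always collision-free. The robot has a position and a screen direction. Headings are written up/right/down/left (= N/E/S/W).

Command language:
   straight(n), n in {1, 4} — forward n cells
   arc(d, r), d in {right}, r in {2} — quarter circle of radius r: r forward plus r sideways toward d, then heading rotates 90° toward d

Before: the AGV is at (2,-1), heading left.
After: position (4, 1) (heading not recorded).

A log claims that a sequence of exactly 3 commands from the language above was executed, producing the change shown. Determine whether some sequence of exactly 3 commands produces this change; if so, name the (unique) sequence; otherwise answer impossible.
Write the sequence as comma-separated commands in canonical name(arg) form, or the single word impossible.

initial: at (2,-1), heading left
1. arc(right, 2) → at (0,1), heading up
2. arc(right, 2) → at (2,3), heading right
3. arc(right, 2) → at (4,1), heading down
no rival 3-sequence matches.

arc(right, 2), arc(right, 2), arc(right, 2)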